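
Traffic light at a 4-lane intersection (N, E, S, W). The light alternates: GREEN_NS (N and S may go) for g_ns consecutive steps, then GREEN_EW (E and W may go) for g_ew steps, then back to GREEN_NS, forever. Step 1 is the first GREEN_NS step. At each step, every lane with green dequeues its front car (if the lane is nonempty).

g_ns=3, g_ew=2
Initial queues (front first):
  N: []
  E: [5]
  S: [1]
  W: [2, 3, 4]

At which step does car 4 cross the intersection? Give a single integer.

Step 1 [NS]: N:empty,E:wait,S:car1-GO,W:wait | queues: N=0 E=1 S=0 W=3
Step 2 [NS]: N:empty,E:wait,S:empty,W:wait | queues: N=0 E=1 S=0 W=3
Step 3 [NS]: N:empty,E:wait,S:empty,W:wait | queues: N=0 E=1 S=0 W=3
Step 4 [EW]: N:wait,E:car5-GO,S:wait,W:car2-GO | queues: N=0 E=0 S=0 W=2
Step 5 [EW]: N:wait,E:empty,S:wait,W:car3-GO | queues: N=0 E=0 S=0 W=1
Step 6 [NS]: N:empty,E:wait,S:empty,W:wait | queues: N=0 E=0 S=0 W=1
Step 7 [NS]: N:empty,E:wait,S:empty,W:wait | queues: N=0 E=0 S=0 W=1
Step 8 [NS]: N:empty,E:wait,S:empty,W:wait | queues: N=0 E=0 S=0 W=1
Step 9 [EW]: N:wait,E:empty,S:wait,W:car4-GO | queues: N=0 E=0 S=0 W=0
Car 4 crosses at step 9

9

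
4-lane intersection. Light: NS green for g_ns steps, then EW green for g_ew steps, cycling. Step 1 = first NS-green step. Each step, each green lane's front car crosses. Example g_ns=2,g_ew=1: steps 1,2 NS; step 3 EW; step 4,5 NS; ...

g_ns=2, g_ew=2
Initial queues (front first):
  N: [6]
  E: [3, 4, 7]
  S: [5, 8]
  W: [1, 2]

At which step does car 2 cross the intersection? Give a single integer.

Step 1 [NS]: N:car6-GO,E:wait,S:car5-GO,W:wait | queues: N=0 E=3 S=1 W=2
Step 2 [NS]: N:empty,E:wait,S:car8-GO,W:wait | queues: N=0 E=3 S=0 W=2
Step 3 [EW]: N:wait,E:car3-GO,S:wait,W:car1-GO | queues: N=0 E=2 S=0 W=1
Step 4 [EW]: N:wait,E:car4-GO,S:wait,W:car2-GO | queues: N=0 E=1 S=0 W=0
Step 5 [NS]: N:empty,E:wait,S:empty,W:wait | queues: N=0 E=1 S=0 W=0
Step 6 [NS]: N:empty,E:wait,S:empty,W:wait | queues: N=0 E=1 S=0 W=0
Step 7 [EW]: N:wait,E:car7-GO,S:wait,W:empty | queues: N=0 E=0 S=0 W=0
Car 2 crosses at step 4

4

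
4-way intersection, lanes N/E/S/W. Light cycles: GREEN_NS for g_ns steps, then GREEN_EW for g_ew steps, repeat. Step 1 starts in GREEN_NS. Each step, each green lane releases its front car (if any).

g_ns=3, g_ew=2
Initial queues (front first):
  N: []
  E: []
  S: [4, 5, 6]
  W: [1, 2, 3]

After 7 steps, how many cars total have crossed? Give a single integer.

Answer: 5

Derivation:
Step 1 [NS]: N:empty,E:wait,S:car4-GO,W:wait | queues: N=0 E=0 S=2 W=3
Step 2 [NS]: N:empty,E:wait,S:car5-GO,W:wait | queues: N=0 E=0 S=1 W=3
Step 3 [NS]: N:empty,E:wait,S:car6-GO,W:wait | queues: N=0 E=0 S=0 W=3
Step 4 [EW]: N:wait,E:empty,S:wait,W:car1-GO | queues: N=0 E=0 S=0 W=2
Step 5 [EW]: N:wait,E:empty,S:wait,W:car2-GO | queues: N=0 E=0 S=0 W=1
Step 6 [NS]: N:empty,E:wait,S:empty,W:wait | queues: N=0 E=0 S=0 W=1
Step 7 [NS]: N:empty,E:wait,S:empty,W:wait | queues: N=0 E=0 S=0 W=1
Cars crossed by step 7: 5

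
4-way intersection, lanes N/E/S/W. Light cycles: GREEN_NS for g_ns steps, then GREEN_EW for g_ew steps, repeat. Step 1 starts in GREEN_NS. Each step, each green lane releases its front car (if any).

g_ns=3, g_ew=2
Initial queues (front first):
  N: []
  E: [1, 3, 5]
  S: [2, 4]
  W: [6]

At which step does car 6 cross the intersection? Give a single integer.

Step 1 [NS]: N:empty,E:wait,S:car2-GO,W:wait | queues: N=0 E=3 S=1 W=1
Step 2 [NS]: N:empty,E:wait,S:car4-GO,W:wait | queues: N=0 E=3 S=0 W=1
Step 3 [NS]: N:empty,E:wait,S:empty,W:wait | queues: N=0 E=3 S=0 W=1
Step 4 [EW]: N:wait,E:car1-GO,S:wait,W:car6-GO | queues: N=0 E=2 S=0 W=0
Step 5 [EW]: N:wait,E:car3-GO,S:wait,W:empty | queues: N=0 E=1 S=0 W=0
Step 6 [NS]: N:empty,E:wait,S:empty,W:wait | queues: N=0 E=1 S=0 W=0
Step 7 [NS]: N:empty,E:wait,S:empty,W:wait | queues: N=0 E=1 S=0 W=0
Step 8 [NS]: N:empty,E:wait,S:empty,W:wait | queues: N=0 E=1 S=0 W=0
Step 9 [EW]: N:wait,E:car5-GO,S:wait,W:empty | queues: N=0 E=0 S=0 W=0
Car 6 crosses at step 4

4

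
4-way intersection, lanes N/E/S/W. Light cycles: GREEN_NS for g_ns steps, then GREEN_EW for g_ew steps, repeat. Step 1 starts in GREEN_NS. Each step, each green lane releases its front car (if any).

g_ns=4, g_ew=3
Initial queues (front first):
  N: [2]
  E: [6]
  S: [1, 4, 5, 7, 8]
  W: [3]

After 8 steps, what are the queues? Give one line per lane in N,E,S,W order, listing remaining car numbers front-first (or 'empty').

Step 1 [NS]: N:car2-GO,E:wait,S:car1-GO,W:wait | queues: N=0 E=1 S=4 W=1
Step 2 [NS]: N:empty,E:wait,S:car4-GO,W:wait | queues: N=0 E=1 S=3 W=1
Step 3 [NS]: N:empty,E:wait,S:car5-GO,W:wait | queues: N=0 E=1 S=2 W=1
Step 4 [NS]: N:empty,E:wait,S:car7-GO,W:wait | queues: N=0 E=1 S=1 W=1
Step 5 [EW]: N:wait,E:car6-GO,S:wait,W:car3-GO | queues: N=0 E=0 S=1 W=0
Step 6 [EW]: N:wait,E:empty,S:wait,W:empty | queues: N=0 E=0 S=1 W=0
Step 7 [EW]: N:wait,E:empty,S:wait,W:empty | queues: N=0 E=0 S=1 W=0
Step 8 [NS]: N:empty,E:wait,S:car8-GO,W:wait | queues: N=0 E=0 S=0 W=0

N: empty
E: empty
S: empty
W: empty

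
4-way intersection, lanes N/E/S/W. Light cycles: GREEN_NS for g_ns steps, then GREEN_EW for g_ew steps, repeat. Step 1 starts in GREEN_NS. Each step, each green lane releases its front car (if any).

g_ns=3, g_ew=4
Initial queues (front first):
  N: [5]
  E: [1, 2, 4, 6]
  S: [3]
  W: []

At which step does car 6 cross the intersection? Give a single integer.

Step 1 [NS]: N:car5-GO,E:wait,S:car3-GO,W:wait | queues: N=0 E=4 S=0 W=0
Step 2 [NS]: N:empty,E:wait,S:empty,W:wait | queues: N=0 E=4 S=0 W=0
Step 3 [NS]: N:empty,E:wait,S:empty,W:wait | queues: N=0 E=4 S=0 W=0
Step 4 [EW]: N:wait,E:car1-GO,S:wait,W:empty | queues: N=0 E=3 S=0 W=0
Step 5 [EW]: N:wait,E:car2-GO,S:wait,W:empty | queues: N=0 E=2 S=0 W=0
Step 6 [EW]: N:wait,E:car4-GO,S:wait,W:empty | queues: N=0 E=1 S=0 W=0
Step 7 [EW]: N:wait,E:car6-GO,S:wait,W:empty | queues: N=0 E=0 S=0 W=0
Car 6 crosses at step 7

7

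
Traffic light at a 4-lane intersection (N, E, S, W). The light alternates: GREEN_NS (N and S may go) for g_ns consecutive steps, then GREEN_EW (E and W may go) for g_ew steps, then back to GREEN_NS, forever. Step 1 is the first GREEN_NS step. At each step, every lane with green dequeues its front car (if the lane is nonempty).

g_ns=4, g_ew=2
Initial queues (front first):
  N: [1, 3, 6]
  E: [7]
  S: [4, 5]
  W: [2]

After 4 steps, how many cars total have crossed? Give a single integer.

Answer: 5

Derivation:
Step 1 [NS]: N:car1-GO,E:wait,S:car4-GO,W:wait | queues: N=2 E=1 S=1 W=1
Step 2 [NS]: N:car3-GO,E:wait,S:car5-GO,W:wait | queues: N=1 E=1 S=0 W=1
Step 3 [NS]: N:car6-GO,E:wait,S:empty,W:wait | queues: N=0 E=1 S=0 W=1
Step 4 [NS]: N:empty,E:wait,S:empty,W:wait | queues: N=0 E=1 S=0 W=1
Cars crossed by step 4: 5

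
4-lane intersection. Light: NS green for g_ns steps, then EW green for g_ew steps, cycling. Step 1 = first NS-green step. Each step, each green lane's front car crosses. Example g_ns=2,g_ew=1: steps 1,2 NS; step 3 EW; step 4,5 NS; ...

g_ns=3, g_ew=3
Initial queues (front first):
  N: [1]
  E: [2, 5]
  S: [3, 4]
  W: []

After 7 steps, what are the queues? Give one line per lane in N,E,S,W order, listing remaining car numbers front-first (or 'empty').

Step 1 [NS]: N:car1-GO,E:wait,S:car3-GO,W:wait | queues: N=0 E=2 S=1 W=0
Step 2 [NS]: N:empty,E:wait,S:car4-GO,W:wait | queues: N=0 E=2 S=0 W=0
Step 3 [NS]: N:empty,E:wait,S:empty,W:wait | queues: N=0 E=2 S=0 W=0
Step 4 [EW]: N:wait,E:car2-GO,S:wait,W:empty | queues: N=0 E=1 S=0 W=0
Step 5 [EW]: N:wait,E:car5-GO,S:wait,W:empty | queues: N=0 E=0 S=0 W=0

N: empty
E: empty
S: empty
W: empty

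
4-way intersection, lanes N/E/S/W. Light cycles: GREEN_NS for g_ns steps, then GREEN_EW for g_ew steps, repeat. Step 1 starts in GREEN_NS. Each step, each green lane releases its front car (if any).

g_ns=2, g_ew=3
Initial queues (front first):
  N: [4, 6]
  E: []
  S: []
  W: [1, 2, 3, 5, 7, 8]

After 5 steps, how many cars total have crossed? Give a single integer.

Step 1 [NS]: N:car4-GO,E:wait,S:empty,W:wait | queues: N=1 E=0 S=0 W=6
Step 2 [NS]: N:car6-GO,E:wait,S:empty,W:wait | queues: N=0 E=0 S=0 W=6
Step 3 [EW]: N:wait,E:empty,S:wait,W:car1-GO | queues: N=0 E=0 S=0 W=5
Step 4 [EW]: N:wait,E:empty,S:wait,W:car2-GO | queues: N=0 E=0 S=0 W=4
Step 5 [EW]: N:wait,E:empty,S:wait,W:car3-GO | queues: N=0 E=0 S=0 W=3
Cars crossed by step 5: 5

Answer: 5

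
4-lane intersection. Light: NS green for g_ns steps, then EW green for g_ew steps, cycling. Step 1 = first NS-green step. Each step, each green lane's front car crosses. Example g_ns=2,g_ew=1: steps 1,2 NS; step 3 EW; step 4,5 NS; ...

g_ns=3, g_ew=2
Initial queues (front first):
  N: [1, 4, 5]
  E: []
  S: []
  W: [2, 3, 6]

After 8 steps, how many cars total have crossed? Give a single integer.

Step 1 [NS]: N:car1-GO,E:wait,S:empty,W:wait | queues: N=2 E=0 S=0 W=3
Step 2 [NS]: N:car4-GO,E:wait,S:empty,W:wait | queues: N=1 E=0 S=0 W=3
Step 3 [NS]: N:car5-GO,E:wait,S:empty,W:wait | queues: N=0 E=0 S=0 W=3
Step 4 [EW]: N:wait,E:empty,S:wait,W:car2-GO | queues: N=0 E=0 S=0 W=2
Step 5 [EW]: N:wait,E:empty,S:wait,W:car3-GO | queues: N=0 E=0 S=0 W=1
Step 6 [NS]: N:empty,E:wait,S:empty,W:wait | queues: N=0 E=0 S=0 W=1
Step 7 [NS]: N:empty,E:wait,S:empty,W:wait | queues: N=0 E=0 S=0 W=1
Step 8 [NS]: N:empty,E:wait,S:empty,W:wait | queues: N=0 E=0 S=0 W=1
Cars crossed by step 8: 5

Answer: 5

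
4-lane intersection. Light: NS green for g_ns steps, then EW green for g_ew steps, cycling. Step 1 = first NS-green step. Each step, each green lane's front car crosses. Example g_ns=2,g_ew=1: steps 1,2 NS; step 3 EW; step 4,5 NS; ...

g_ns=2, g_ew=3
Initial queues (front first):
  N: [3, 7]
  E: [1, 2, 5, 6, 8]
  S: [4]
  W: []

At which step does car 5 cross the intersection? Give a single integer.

Step 1 [NS]: N:car3-GO,E:wait,S:car4-GO,W:wait | queues: N=1 E=5 S=0 W=0
Step 2 [NS]: N:car7-GO,E:wait,S:empty,W:wait | queues: N=0 E=5 S=0 W=0
Step 3 [EW]: N:wait,E:car1-GO,S:wait,W:empty | queues: N=0 E=4 S=0 W=0
Step 4 [EW]: N:wait,E:car2-GO,S:wait,W:empty | queues: N=0 E=3 S=0 W=0
Step 5 [EW]: N:wait,E:car5-GO,S:wait,W:empty | queues: N=0 E=2 S=0 W=0
Step 6 [NS]: N:empty,E:wait,S:empty,W:wait | queues: N=0 E=2 S=0 W=0
Step 7 [NS]: N:empty,E:wait,S:empty,W:wait | queues: N=0 E=2 S=0 W=0
Step 8 [EW]: N:wait,E:car6-GO,S:wait,W:empty | queues: N=0 E=1 S=0 W=0
Step 9 [EW]: N:wait,E:car8-GO,S:wait,W:empty | queues: N=0 E=0 S=0 W=0
Car 5 crosses at step 5

5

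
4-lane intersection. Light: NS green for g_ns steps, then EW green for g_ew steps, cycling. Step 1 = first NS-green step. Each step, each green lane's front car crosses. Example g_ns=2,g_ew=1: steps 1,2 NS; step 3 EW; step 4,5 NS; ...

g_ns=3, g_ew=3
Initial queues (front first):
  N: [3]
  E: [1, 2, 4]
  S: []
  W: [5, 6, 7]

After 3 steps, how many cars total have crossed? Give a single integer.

Step 1 [NS]: N:car3-GO,E:wait,S:empty,W:wait | queues: N=0 E=3 S=0 W=3
Step 2 [NS]: N:empty,E:wait,S:empty,W:wait | queues: N=0 E=3 S=0 W=3
Step 3 [NS]: N:empty,E:wait,S:empty,W:wait | queues: N=0 E=3 S=0 W=3
Cars crossed by step 3: 1

Answer: 1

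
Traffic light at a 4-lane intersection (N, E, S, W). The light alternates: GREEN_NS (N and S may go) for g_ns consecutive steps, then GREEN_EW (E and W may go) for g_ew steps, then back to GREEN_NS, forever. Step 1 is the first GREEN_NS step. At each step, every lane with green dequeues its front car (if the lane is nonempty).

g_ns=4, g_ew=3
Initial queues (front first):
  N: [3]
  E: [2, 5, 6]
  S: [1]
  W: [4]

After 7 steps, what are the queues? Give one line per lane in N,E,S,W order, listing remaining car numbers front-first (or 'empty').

Step 1 [NS]: N:car3-GO,E:wait,S:car1-GO,W:wait | queues: N=0 E=3 S=0 W=1
Step 2 [NS]: N:empty,E:wait,S:empty,W:wait | queues: N=0 E=3 S=0 W=1
Step 3 [NS]: N:empty,E:wait,S:empty,W:wait | queues: N=0 E=3 S=0 W=1
Step 4 [NS]: N:empty,E:wait,S:empty,W:wait | queues: N=0 E=3 S=0 W=1
Step 5 [EW]: N:wait,E:car2-GO,S:wait,W:car4-GO | queues: N=0 E=2 S=0 W=0
Step 6 [EW]: N:wait,E:car5-GO,S:wait,W:empty | queues: N=0 E=1 S=0 W=0
Step 7 [EW]: N:wait,E:car6-GO,S:wait,W:empty | queues: N=0 E=0 S=0 W=0

N: empty
E: empty
S: empty
W: empty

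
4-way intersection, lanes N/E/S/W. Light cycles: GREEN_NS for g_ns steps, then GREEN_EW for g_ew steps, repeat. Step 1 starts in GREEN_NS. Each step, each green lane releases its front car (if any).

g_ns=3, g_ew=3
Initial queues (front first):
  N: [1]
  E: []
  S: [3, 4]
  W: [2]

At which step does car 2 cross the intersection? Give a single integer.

Step 1 [NS]: N:car1-GO,E:wait,S:car3-GO,W:wait | queues: N=0 E=0 S=1 W=1
Step 2 [NS]: N:empty,E:wait,S:car4-GO,W:wait | queues: N=0 E=0 S=0 W=1
Step 3 [NS]: N:empty,E:wait,S:empty,W:wait | queues: N=0 E=0 S=0 W=1
Step 4 [EW]: N:wait,E:empty,S:wait,W:car2-GO | queues: N=0 E=0 S=0 W=0
Car 2 crosses at step 4

4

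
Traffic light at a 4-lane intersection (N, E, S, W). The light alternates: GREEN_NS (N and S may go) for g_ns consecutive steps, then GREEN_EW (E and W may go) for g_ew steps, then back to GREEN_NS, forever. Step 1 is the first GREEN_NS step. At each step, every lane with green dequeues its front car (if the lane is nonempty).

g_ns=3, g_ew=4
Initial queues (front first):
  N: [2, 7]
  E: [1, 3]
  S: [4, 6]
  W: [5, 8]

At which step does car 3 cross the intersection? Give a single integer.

Step 1 [NS]: N:car2-GO,E:wait,S:car4-GO,W:wait | queues: N=1 E=2 S=1 W=2
Step 2 [NS]: N:car7-GO,E:wait,S:car6-GO,W:wait | queues: N=0 E=2 S=0 W=2
Step 3 [NS]: N:empty,E:wait,S:empty,W:wait | queues: N=0 E=2 S=0 W=2
Step 4 [EW]: N:wait,E:car1-GO,S:wait,W:car5-GO | queues: N=0 E=1 S=0 W=1
Step 5 [EW]: N:wait,E:car3-GO,S:wait,W:car8-GO | queues: N=0 E=0 S=0 W=0
Car 3 crosses at step 5

5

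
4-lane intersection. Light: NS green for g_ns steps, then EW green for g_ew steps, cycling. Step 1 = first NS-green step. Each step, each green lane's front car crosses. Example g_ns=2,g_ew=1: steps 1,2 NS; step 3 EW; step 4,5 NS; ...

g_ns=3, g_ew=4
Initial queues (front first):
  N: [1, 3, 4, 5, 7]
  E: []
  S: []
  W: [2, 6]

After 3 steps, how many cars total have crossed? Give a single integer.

Answer: 3

Derivation:
Step 1 [NS]: N:car1-GO,E:wait,S:empty,W:wait | queues: N=4 E=0 S=0 W=2
Step 2 [NS]: N:car3-GO,E:wait,S:empty,W:wait | queues: N=3 E=0 S=0 W=2
Step 3 [NS]: N:car4-GO,E:wait,S:empty,W:wait | queues: N=2 E=0 S=0 W=2
Cars crossed by step 3: 3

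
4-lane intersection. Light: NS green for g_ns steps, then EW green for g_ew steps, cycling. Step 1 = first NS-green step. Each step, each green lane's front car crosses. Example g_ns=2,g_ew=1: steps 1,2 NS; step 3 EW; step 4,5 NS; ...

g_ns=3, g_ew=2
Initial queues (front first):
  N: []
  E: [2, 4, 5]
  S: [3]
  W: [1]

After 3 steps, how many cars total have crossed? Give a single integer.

Step 1 [NS]: N:empty,E:wait,S:car3-GO,W:wait | queues: N=0 E=3 S=0 W=1
Step 2 [NS]: N:empty,E:wait,S:empty,W:wait | queues: N=0 E=3 S=0 W=1
Step 3 [NS]: N:empty,E:wait,S:empty,W:wait | queues: N=0 E=3 S=0 W=1
Cars crossed by step 3: 1

Answer: 1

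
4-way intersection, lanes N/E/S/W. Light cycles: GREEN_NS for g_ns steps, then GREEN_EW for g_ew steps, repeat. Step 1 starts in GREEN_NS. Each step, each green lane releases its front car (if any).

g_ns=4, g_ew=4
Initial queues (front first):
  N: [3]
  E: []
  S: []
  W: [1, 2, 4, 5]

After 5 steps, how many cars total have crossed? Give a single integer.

Step 1 [NS]: N:car3-GO,E:wait,S:empty,W:wait | queues: N=0 E=0 S=0 W=4
Step 2 [NS]: N:empty,E:wait,S:empty,W:wait | queues: N=0 E=0 S=0 W=4
Step 3 [NS]: N:empty,E:wait,S:empty,W:wait | queues: N=0 E=0 S=0 W=4
Step 4 [NS]: N:empty,E:wait,S:empty,W:wait | queues: N=0 E=0 S=0 W=4
Step 5 [EW]: N:wait,E:empty,S:wait,W:car1-GO | queues: N=0 E=0 S=0 W=3
Cars crossed by step 5: 2

Answer: 2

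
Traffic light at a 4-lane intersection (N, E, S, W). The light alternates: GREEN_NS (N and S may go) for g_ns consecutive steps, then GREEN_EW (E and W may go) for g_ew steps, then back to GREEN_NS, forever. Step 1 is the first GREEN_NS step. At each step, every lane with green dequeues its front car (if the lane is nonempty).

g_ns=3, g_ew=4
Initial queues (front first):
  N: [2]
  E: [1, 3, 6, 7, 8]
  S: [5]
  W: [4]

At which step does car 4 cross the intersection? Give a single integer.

Step 1 [NS]: N:car2-GO,E:wait,S:car5-GO,W:wait | queues: N=0 E=5 S=0 W=1
Step 2 [NS]: N:empty,E:wait,S:empty,W:wait | queues: N=0 E=5 S=0 W=1
Step 3 [NS]: N:empty,E:wait,S:empty,W:wait | queues: N=0 E=5 S=0 W=1
Step 4 [EW]: N:wait,E:car1-GO,S:wait,W:car4-GO | queues: N=0 E=4 S=0 W=0
Step 5 [EW]: N:wait,E:car3-GO,S:wait,W:empty | queues: N=0 E=3 S=0 W=0
Step 6 [EW]: N:wait,E:car6-GO,S:wait,W:empty | queues: N=0 E=2 S=0 W=0
Step 7 [EW]: N:wait,E:car7-GO,S:wait,W:empty | queues: N=0 E=1 S=0 W=0
Step 8 [NS]: N:empty,E:wait,S:empty,W:wait | queues: N=0 E=1 S=0 W=0
Step 9 [NS]: N:empty,E:wait,S:empty,W:wait | queues: N=0 E=1 S=0 W=0
Step 10 [NS]: N:empty,E:wait,S:empty,W:wait | queues: N=0 E=1 S=0 W=0
Step 11 [EW]: N:wait,E:car8-GO,S:wait,W:empty | queues: N=0 E=0 S=0 W=0
Car 4 crosses at step 4

4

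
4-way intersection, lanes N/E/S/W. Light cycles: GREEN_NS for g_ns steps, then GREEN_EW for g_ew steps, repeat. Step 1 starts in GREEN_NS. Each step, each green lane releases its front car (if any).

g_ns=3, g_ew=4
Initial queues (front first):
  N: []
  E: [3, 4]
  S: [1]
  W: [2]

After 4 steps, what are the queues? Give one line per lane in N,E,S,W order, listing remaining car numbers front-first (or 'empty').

Step 1 [NS]: N:empty,E:wait,S:car1-GO,W:wait | queues: N=0 E=2 S=0 W=1
Step 2 [NS]: N:empty,E:wait,S:empty,W:wait | queues: N=0 E=2 S=0 W=1
Step 3 [NS]: N:empty,E:wait,S:empty,W:wait | queues: N=0 E=2 S=0 W=1
Step 4 [EW]: N:wait,E:car3-GO,S:wait,W:car2-GO | queues: N=0 E=1 S=0 W=0

N: empty
E: 4
S: empty
W: empty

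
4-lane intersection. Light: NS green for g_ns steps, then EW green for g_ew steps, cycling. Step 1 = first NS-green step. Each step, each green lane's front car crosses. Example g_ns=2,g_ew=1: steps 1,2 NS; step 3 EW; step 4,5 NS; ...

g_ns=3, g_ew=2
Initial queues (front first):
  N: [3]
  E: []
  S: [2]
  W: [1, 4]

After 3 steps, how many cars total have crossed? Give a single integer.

Answer: 2

Derivation:
Step 1 [NS]: N:car3-GO,E:wait,S:car2-GO,W:wait | queues: N=0 E=0 S=0 W=2
Step 2 [NS]: N:empty,E:wait,S:empty,W:wait | queues: N=0 E=0 S=0 W=2
Step 3 [NS]: N:empty,E:wait,S:empty,W:wait | queues: N=0 E=0 S=0 W=2
Cars crossed by step 3: 2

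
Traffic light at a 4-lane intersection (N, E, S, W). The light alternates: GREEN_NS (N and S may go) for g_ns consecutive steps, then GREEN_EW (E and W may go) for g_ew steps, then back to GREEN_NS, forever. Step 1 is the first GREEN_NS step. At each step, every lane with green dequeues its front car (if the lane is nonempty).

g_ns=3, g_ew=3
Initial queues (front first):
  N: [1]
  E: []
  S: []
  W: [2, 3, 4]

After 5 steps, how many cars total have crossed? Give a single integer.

Step 1 [NS]: N:car1-GO,E:wait,S:empty,W:wait | queues: N=0 E=0 S=0 W=3
Step 2 [NS]: N:empty,E:wait,S:empty,W:wait | queues: N=0 E=0 S=0 W=3
Step 3 [NS]: N:empty,E:wait,S:empty,W:wait | queues: N=0 E=0 S=0 W=3
Step 4 [EW]: N:wait,E:empty,S:wait,W:car2-GO | queues: N=0 E=0 S=0 W=2
Step 5 [EW]: N:wait,E:empty,S:wait,W:car3-GO | queues: N=0 E=0 S=0 W=1
Cars crossed by step 5: 3

Answer: 3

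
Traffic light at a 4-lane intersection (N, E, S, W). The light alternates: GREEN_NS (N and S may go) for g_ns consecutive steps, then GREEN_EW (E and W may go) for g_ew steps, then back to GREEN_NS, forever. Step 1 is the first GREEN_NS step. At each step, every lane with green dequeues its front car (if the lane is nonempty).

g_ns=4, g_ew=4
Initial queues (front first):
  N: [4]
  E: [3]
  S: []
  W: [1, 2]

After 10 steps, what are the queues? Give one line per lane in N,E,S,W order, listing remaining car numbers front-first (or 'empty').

Step 1 [NS]: N:car4-GO,E:wait,S:empty,W:wait | queues: N=0 E=1 S=0 W=2
Step 2 [NS]: N:empty,E:wait,S:empty,W:wait | queues: N=0 E=1 S=0 W=2
Step 3 [NS]: N:empty,E:wait,S:empty,W:wait | queues: N=0 E=1 S=0 W=2
Step 4 [NS]: N:empty,E:wait,S:empty,W:wait | queues: N=0 E=1 S=0 W=2
Step 5 [EW]: N:wait,E:car3-GO,S:wait,W:car1-GO | queues: N=0 E=0 S=0 W=1
Step 6 [EW]: N:wait,E:empty,S:wait,W:car2-GO | queues: N=0 E=0 S=0 W=0

N: empty
E: empty
S: empty
W: empty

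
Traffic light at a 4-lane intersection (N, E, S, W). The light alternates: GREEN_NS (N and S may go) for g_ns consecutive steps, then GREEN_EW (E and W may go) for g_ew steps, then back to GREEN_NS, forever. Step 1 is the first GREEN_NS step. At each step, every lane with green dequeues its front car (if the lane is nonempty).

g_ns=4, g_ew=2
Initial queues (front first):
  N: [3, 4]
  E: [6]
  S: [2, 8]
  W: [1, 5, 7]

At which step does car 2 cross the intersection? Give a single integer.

Step 1 [NS]: N:car3-GO,E:wait,S:car2-GO,W:wait | queues: N=1 E=1 S=1 W=3
Step 2 [NS]: N:car4-GO,E:wait,S:car8-GO,W:wait | queues: N=0 E=1 S=0 W=3
Step 3 [NS]: N:empty,E:wait,S:empty,W:wait | queues: N=0 E=1 S=0 W=3
Step 4 [NS]: N:empty,E:wait,S:empty,W:wait | queues: N=0 E=1 S=0 W=3
Step 5 [EW]: N:wait,E:car6-GO,S:wait,W:car1-GO | queues: N=0 E=0 S=0 W=2
Step 6 [EW]: N:wait,E:empty,S:wait,W:car5-GO | queues: N=0 E=0 S=0 W=1
Step 7 [NS]: N:empty,E:wait,S:empty,W:wait | queues: N=0 E=0 S=0 W=1
Step 8 [NS]: N:empty,E:wait,S:empty,W:wait | queues: N=0 E=0 S=0 W=1
Step 9 [NS]: N:empty,E:wait,S:empty,W:wait | queues: N=0 E=0 S=0 W=1
Step 10 [NS]: N:empty,E:wait,S:empty,W:wait | queues: N=0 E=0 S=0 W=1
Step 11 [EW]: N:wait,E:empty,S:wait,W:car7-GO | queues: N=0 E=0 S=0 W=0
Car 2 crosses at step 1

1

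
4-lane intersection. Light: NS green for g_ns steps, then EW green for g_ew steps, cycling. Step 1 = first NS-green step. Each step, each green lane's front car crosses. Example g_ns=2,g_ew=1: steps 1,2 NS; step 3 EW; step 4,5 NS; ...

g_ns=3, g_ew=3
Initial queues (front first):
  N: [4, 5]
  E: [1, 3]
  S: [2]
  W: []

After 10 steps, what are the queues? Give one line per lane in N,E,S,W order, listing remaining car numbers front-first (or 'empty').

Step 1 [NS]: N:car4-GO,E:wait,S:car2-GO,W:wait | queues: N=1 E=2 S=0 W=0
Step 2 [NS]: N:car5-GO,E:wait,S:empty,W:wait | queues: N=0 E=2 S=0 W=0
Step 3 [NS]: N:empty,E:wait,S:empty,W:wait | queues: N=0 E=2 S=0 W=0
Step 4 [EW]: N:wait,E:car1-GO,S:wait,W:empty | queues: N=0 E=1 S=0 W=0
Step 5 [EW]: N:wait,E:car3-GO,S:wait,W:empty | queues: N=0 E=0 S=0 W=0

N: empty
E: empty
S: empty
W: empty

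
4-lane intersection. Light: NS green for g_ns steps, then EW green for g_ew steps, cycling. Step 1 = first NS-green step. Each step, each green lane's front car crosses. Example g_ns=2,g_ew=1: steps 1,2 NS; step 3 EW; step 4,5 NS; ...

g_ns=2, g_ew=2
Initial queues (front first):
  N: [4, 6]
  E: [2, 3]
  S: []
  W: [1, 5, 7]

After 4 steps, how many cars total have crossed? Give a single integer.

Answer: 6

Derivation:
Step 1 [NS]: N:car4-GO,E:wait,S:empty,W:wait | queues: N=1 E=2 S=0 W=3
Step 2 [NS]: N:car6-GO,E:wait,S:empty,W:wait | queues: N=0 E=2 S=0 W=3
Step 3 [EW]: N:wait,E:car2-GO,S:wait,W:car1-GO | queues: N=0 E=1 S=0 W=2
Step 4 [EW]: N:wait,E:car3-GO,S:wait,W:car5-GO | queues: N=0 E=0 S=0 W=1
Cars crossed by step 4: 6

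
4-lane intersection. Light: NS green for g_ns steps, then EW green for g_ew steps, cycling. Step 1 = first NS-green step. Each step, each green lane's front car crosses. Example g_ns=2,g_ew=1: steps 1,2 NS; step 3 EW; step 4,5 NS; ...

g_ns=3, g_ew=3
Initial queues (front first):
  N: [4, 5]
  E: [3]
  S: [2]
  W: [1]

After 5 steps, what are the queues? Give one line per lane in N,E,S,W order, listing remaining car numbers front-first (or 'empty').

Step 1 [NS]: N:car4-GO,E:wait,S:car2-GO,W:wait | queues: N=1 E=1 S=0 W=1
Step 2 [NS]: N:car5-GO,E:wait,S:empty,W:wait | queues: N=0 E=1 S=0 W=1
Step 3 [NS]: N:empty,E:wait,S:empty,W:wait | queues: N=0 E=1 S=0 W=1
Step 4 [EW]: N:wait,E:car3-GO,S:wait,W:car1-GO | queues: N=0 E=0 S=0 W=0

N: empty
E: empty
S: empty
W: empty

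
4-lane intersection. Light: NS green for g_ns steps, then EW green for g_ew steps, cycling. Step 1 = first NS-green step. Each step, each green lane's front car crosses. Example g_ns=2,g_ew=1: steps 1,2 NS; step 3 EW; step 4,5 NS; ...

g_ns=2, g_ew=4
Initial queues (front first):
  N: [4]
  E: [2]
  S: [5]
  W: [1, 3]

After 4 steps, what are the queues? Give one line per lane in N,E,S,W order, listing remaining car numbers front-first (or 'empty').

Step 1 [NS]: N:car4-GO,E:wait,S:car5-GO,W:wait | queues: N=0 E=1 S=0 W=2
Step 2 [NS]: N:empty,E:wait,S:empty,W:wait | queues: N=0 E=1 S=0 W=2
Step 3 [EW]: N:wait,E:car2-GO,S:wait,W:car1-GO | queues: N=0 E=0 S=0 W=1
Step 4 [EW]: N:wait,E:empty,S:wait,W:car3-GO | queues: N=0 E=0 S=0 W=0

N: empty
E: empty
S: empty
W: empty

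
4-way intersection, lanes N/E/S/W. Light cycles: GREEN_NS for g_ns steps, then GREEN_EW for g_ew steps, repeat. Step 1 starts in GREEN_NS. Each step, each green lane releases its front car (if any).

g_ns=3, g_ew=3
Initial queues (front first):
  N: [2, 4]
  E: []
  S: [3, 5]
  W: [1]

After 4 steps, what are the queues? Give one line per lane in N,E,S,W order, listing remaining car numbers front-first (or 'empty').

Step 1 [NS]: N:car2-GO,E:wait,S:car3-GO,W:wait | queues: N=1 E=0 S=1 W=1
Step 2 [NS]: N:car4-GO,E:wait,S:car5-GO,W:wait | queues: N=0 E=0 S=0 W=1
Step 3 [NS]: N:empty,E:wait,S:empty,W:wait | queues: N=0 E=0 S=0 W=1
Step 4 [EW]: N:wait,E:empty,S:wait,W:car1-GO | queues: N=0 E=0 S=0 W=0

N: empty
E: empty
S: empty
W: empty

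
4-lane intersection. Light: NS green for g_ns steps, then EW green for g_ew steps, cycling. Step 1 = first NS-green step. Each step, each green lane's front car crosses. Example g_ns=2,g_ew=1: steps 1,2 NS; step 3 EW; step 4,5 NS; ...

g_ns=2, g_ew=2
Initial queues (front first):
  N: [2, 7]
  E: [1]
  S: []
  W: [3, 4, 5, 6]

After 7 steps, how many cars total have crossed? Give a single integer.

Step 1 [NS]: N:car2-GO,E:wait,S:empty,W:wait | queues: N=1 E=1 S=0 W=4
Step 2 [NS]: N:car7-GO,E:wait,S:empty,W:wait | queues: N=0 E=1 S=0 W=4
Step 3 [EW]: N:wait,E:car1-GO,S:wait,W:car3-GO | queues: N=0 E=0 S=0 W=3
Step 4 [EW]: N:wait,E:empty,S:wait,W:car4-GO | queues: N=0 E=0 S=0 W=2
Step 5 [NS]: N:empty,E:wait,S:empty,W:wait | queues: N=0 E=0 S=0 W=2
Step 6 [NS]: N:empty,E:wait,S:empty,W:wait | queues: N=0 E=0 S=0 W=2
Step 7 [EW]: N:wait,E:empty,S:wait,W:car5-GO | queues: N=0 E=0 S=0 W=1
Cars crossed by step 7: 6

Answer: 6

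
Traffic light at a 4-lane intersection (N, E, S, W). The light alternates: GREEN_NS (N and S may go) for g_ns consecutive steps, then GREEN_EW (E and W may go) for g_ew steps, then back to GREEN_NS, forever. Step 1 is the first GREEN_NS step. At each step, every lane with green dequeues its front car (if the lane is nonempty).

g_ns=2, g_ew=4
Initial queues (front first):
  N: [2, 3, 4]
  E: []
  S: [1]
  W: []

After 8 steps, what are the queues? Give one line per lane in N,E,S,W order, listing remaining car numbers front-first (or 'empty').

Step 1 [NS]: N:car2-GO,E:wait,S:car1-GO,W:wait | queues: N=2 E=0 S=0 W=0
Step 2 [NS]: N:car3-GO,E:wait,S:empty,W:wait | queues: N=1 E=0 S=0 W=0
Step 3 [EW]: N:wait,E:empty,S:wait,W:empty | queues: N=1 E=0 S=0 W=0
Step 4 [EW]: N:wait,E:empty,S:wait,W:empty | queues: N=1 E=0 S=0 W=0
Step 5 [EW]: N:wait,E:empty,S:wait,W:empty | queues: N=1 E=0 S=0 W=0
Step 6 [EW]: N:wait,E:empty,S:wait,W:empty | queues: N=1 E=0 S=0 W=0
Step 7 [NS]: N:car4-GO,E:wait,S:empty,W:wait | queues: N=0 E=0 S=0 W=0

N: empty
E: empty
S: empty
W: empty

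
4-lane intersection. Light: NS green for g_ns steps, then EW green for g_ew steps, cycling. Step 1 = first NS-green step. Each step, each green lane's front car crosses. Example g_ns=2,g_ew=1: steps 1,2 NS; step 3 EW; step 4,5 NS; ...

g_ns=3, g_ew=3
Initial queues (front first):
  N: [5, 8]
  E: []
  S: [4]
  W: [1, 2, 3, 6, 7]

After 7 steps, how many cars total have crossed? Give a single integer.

Step 1 [NS]: N:car5-GO,E:wait,S:car4-GO,W:wait | queues: N=1 E=0 S=0 W=5
Step 2 [NS]: N:car8-GO,E:wait,S:empty,W:wait | queues: N=0 E=0 S=0 W=5
Step 3 [NS]: N:empty,E:wait,S:empty,W:wait | queues: N=0 E=0 S=0 W=5
Step 4 [EW]: N:wait,E:empty,S:wait,W:car1-GO | queues: N=0 E=0 S=0 W=4
Step 5 [EW]: N:wait,E:empty,S:wait,W:car2-GO | queues: N=0 E=0 S=0 W=3
Step 6 [EW]: N:wait,E:empty,S:wait,W:car3-GO | queues: N=0 E=0 S=0 W=2
Step 7 [NS]: N:empty,E:wait,S:empty,W:wait | queues: N=0 E=0 S=0 W=2
Cars crossed by step 7: 6

Answer: 6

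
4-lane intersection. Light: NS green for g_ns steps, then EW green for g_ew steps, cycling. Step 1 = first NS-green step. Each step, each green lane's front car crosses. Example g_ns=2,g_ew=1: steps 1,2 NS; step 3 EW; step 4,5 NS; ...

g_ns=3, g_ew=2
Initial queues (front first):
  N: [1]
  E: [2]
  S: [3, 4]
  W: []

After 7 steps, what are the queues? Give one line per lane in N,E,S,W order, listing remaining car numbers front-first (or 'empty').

Step 1 [NS]: N:car1-GO,E:wait,S:car3-GO,W:wait | queues: N=0 E=1 S=1 W=0
Step 2 [NS]: N:empty,E:wait,S:car4-GO,W:wait | queues: N=0 E=1 S=0 W=0
Step 3 [NS]: N:empty,E:wait,S:empty,W:wait | queues: N=0 E=1 S=0 W=0
Step 4 [EW]: N:wait,E:car2-GO,S:wait,W:empty | queues: N=0 E=0 S=0 W=0

N: empty
E: empty
S: empty
W: empty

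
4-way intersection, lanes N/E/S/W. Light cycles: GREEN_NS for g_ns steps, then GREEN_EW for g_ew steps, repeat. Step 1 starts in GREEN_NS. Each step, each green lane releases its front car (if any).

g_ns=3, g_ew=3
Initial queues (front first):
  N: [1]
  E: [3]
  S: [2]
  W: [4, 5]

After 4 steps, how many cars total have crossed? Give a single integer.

Step 1 [NS]: N:car1-GO,E:wait,S:car2-GO,W:wait | queues: N=0 E=1 S=0 W=2
Step 2 [NS]: N:empty,E:wait,S:empty,W:wait | queues: N=0 E=1 S=0 W=2
Step 3 [NS]: N:empty,E:wait,S:empty,W:wait | queues: N=0 E=1 S=0 W=2
Step 4 [EW]: N:wait,E:car3-GO,S:wait,W:car4-GO | queues: N=0 E=0 S=0 W=1
Cars crossed by step 4: 4

Answer: 4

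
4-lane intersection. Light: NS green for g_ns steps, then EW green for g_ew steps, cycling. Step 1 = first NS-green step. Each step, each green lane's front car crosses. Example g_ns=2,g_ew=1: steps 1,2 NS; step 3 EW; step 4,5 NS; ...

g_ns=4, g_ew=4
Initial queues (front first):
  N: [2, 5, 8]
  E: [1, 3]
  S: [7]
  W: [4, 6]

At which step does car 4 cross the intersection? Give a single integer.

Step 1 [NS]: N:car2-GO,E:wait,S:car7-GO,W:wait | queues: N=2 E=2 S=0 W=2
Step 2 [NS]: N:car5-GO,E:wait,S:empty,W:wait | queues: N=1 E=2 S=0 W=2
Step 3 [NS]: N:car8-GO,E:wait,S:empty,W:wait | queues: N=0 E=2 S=0 W=2
Step 4 [NS]: N:empty,E:wait,S:empty,W:wait | queues: N=0 E=2 S=0 W=2
Step 5 [EW]: N:wait,E:car1-GO,S:wait,W:car4-GO | queues: N=0 E=1 S=0 W=1
Step 6 [EW]: N:wait,E:car3-GO,S:wait,W:car6-GO | queues: N=0 E=0 S=0 W=0
Car 4 crosses at step 5

5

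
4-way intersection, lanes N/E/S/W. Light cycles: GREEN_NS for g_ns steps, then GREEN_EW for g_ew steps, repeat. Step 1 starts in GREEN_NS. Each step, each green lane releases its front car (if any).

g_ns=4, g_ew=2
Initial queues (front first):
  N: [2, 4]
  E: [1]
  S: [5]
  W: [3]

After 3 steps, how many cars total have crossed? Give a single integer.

Step 1 [NS]: N:car2-GO,E:wait,S:car5-GO,W:wait | queues: N=1 E=1 S=0 W=1
Step 2 [NS]: N:car4-GO,E:wait,S:empty,W:wait | queues: N=0 E=1 S=0 W=1
Step 3 [NS]: N:empty,E:wait,S:empty,W:wait | queues: N=0 E=1 S=0 W=1
Cars crossed by step 3: 3

Answer: 3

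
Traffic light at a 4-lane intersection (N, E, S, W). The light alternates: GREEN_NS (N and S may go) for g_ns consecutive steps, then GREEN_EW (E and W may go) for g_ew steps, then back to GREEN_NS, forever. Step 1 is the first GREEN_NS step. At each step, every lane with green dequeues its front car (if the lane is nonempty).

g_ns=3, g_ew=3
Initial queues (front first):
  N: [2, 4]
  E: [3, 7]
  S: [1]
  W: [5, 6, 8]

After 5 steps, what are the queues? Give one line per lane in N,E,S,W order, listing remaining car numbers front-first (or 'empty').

Step 1 [NS]: N:car2-GO,E:wait,S:car1-GO,W:wait | queues: N=1 E=2 S=0 W=3
Step 2 [NS]: N:car4-GO,E:wait,S:empty,W:wait | queues: N=0 E=2 S=0 W=3
Step 3 [NS]: N:empty,E:wait,S:empty,W:wait | queues: N=0 E=2 S=0 W=3
Step 4 [EW]: N:wait,E:car3-GO,S:wait,W:car5-GO | queues: N=0 E=1 S=0 W=2
Step 5 [EW]: N:wait,E:car7-GO,S:wait,W:car6-GO | queues: N=0 E=0 S=0 W=1

N: empty
E: empty
S: empty
W: 8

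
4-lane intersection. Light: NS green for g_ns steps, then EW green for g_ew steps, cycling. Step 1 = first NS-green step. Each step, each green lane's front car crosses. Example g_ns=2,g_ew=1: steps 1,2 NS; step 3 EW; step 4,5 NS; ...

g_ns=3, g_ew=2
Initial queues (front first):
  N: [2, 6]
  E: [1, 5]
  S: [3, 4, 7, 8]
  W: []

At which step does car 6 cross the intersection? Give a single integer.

Step 1 [NS]: N:car2-GO,E:wait,S:car3-GO,W:wait | queues: N=1 E=2 S=3 W=0
Step 2 [NS]: N:car6-GO,E:wait,S:car4-GO,W:wait | queues: N=0 E=2 S=2 W=0
Step 3 [NS]: N:empty,E:wait,S:car7-GO,W:wait | queues: N=0 E=2 S=1 W=0
Step 4 [EW]: N:wait,E:car1-GO,S:wait,W:empty | queues: N=0 E=1 S=1 W=0
Step 5 [EW]: N:wait,E:car5-GO,S:wait,W:empty | queues: N=0 E=0 S=1 W=0
Step 6 [NS]: N:empty,E:wait,S:car8-GO,W:wait | queues: N=0 E=0 S=0 W=0
Car 6 crosses at step 2

2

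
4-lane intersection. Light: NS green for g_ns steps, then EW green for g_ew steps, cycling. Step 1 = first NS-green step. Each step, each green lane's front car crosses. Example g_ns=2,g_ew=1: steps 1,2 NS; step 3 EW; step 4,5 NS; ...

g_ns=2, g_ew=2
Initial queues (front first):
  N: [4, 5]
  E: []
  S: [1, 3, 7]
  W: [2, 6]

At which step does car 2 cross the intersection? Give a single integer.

Step 1 [NS]: N:car4-GO,E:wait,S:car1-GO,W:wait | queues: N=1 E=0 S=2 W=2
Step 2 [NS]: N:car5-GO,E:wait,S:car3-GO,W:wait | queues: N=0 E=0 S=1 W=2
Step 3 [EW]: N:wait,E:empty,S:wait,W:car2-GO | queues: N=0 E=0 S=1 W=1
Step 4 [EW]: N:wait,E:empty,S:wait,W:car6-GO | queues: N=0 E=0 S=1 W=0
Step 5 [NS]: N:empty,E:wait,S:car7-GO,W:wait | queues: N=0 E=0 S=0 W=0
Car 2 crosses at step 3

3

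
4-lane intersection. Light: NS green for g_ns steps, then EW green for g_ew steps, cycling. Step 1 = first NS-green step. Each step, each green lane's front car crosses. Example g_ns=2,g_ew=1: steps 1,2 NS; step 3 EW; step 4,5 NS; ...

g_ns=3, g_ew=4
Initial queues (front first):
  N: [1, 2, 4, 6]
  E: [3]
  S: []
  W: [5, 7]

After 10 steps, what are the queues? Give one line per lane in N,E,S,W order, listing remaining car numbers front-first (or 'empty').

Step 1 [NS]: N:car1-GO,E:wait,S:empty,W:wait | queues: N=3 E=1 S=0 W=2
Step 2 [NS]: N:car2-GO,E:wait,S:empty,W:wait | queues: N=2 E=1 S=0 W=2
Step 3 [NS]: N:car4-GO,E:wait,S:empty,W:wait | queues: N=1 E=1 S=0 W=2
Step 4 [EW]: N:wait,E:car3-GO,S:wait,W:car5-GO | queues: N=1 E=0 S=0 W=1
Step 5 [EW]: N:wait,E:empty,S:wait,W:car7-GO | queues: N=1 E=0 S=0 W=0
Step 6 [EW]: N:wait,E:empty,S:wait,W:empty | queues: N=1 E=0 S=0 W=0
Step 7 [EW]: N:wait,E:empty,S:wait,W:empty | queues: N=1 E=0 S=0 W=0
Step 8 [NS]: N:car6-GO,E:wait,S:empty,W:wait | queues: N=0 E=0 S=0 W=0

N: empty
E: empty
S: empty
W: empty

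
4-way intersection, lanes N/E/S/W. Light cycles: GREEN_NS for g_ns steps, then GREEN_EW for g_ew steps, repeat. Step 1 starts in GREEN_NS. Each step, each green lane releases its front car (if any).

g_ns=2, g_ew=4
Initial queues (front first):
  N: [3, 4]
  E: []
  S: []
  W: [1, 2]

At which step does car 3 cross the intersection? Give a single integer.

Step 1 [NS]: N:car3-GO,E:wait,S:empty,W:wait | queues: N=1 E=0 S=0 W=2
Step 2 [NS]: N:car4-GO,E:wait,S:empty,W:wait | queues: N=0 E=0 S=0 W=2
Step 3 [EW]: N:wait,E:empty,S:wait,W:car1-GO | queues: N=0 E=0 S=0 W=1
Step 4 [EW]: N:wait,E:empty,S:wait,W:car2-GO | queues: N=0 E=0 S=0 W=0
Car 3 crosses at step 1

1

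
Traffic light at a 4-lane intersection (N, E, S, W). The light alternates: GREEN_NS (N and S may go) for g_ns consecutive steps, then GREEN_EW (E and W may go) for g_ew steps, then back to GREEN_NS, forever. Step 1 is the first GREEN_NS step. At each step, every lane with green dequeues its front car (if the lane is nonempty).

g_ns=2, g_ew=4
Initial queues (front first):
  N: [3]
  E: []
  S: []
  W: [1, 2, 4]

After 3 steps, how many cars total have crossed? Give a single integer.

Answer: 2

Derivation:
Step 1 [NS]: N:car3-GO,E:wait,S:empty,W:wait | queues: N=0 E=0 S=0 W=3
Step 2 [NS]: N:empty,E:wait,S:empty,W:wait | queues: N=0 E=0 S=0 W=3
Step 3 [EW]: N:wait,E:empty,S:wait,W:car1-GO | queues: N=0 E=0 S=0 W=2
Cars crossed by step 3: 2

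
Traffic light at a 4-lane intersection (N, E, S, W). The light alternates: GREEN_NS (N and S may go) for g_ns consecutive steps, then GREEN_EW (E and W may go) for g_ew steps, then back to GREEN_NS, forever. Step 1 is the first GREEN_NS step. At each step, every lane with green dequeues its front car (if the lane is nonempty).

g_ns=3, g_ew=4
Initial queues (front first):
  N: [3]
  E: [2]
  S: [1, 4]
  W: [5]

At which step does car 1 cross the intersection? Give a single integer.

Step 1 [NS]: N:car3-GO,E:wait,S:car1-GO,W:wait | queues: N=0 E=1 S=1 W=1
Step 2 [NS]: N:empty,E:wait,S:car4-GO,W:wait | queues: N=0 E=1 S=0 W=1
Step 3 [NS]: N:empty,E:wait,S:empty,W:wait | queues: N=0 E=1 S=0 W=1
Step 4 [EW]: N:wait,E:car2-GO,S:wait,W:car5-GO | queues: N=0 E=0 S=0 W=0
Car 1 crosses at step 1

1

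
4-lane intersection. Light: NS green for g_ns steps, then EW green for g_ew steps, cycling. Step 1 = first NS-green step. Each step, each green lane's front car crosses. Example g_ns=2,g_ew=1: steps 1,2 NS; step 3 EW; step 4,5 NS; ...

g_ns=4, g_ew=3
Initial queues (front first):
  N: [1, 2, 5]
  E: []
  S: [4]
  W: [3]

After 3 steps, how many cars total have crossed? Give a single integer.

Answer: 4

Derivation:
Step 1 [NS]: N:car1-GO,E:wait,S:car4-GO,W:wait | queues: N=2 E=0 S=0 W=1
Step 2 [NS]: N:car2-GO,E:wait,S:empty,W:wait | queues: N=1 E=0 S=0 W=1
Step 3 [NS]: N:car5-GO,E:wait,S:empty,W:wait | queues: N=0 E=0 S=0 W=1
Cars crossed by step 3: 4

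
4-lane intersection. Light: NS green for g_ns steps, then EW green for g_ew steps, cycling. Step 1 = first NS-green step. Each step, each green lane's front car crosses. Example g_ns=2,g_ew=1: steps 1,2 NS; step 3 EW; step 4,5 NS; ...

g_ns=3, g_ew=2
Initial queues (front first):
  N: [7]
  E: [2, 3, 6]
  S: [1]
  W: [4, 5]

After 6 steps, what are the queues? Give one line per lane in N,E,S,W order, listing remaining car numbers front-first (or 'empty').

Step 1 [NS]: N:car7-GO,E:wait,S:car1-GO,W:wait | queues: N=0 E=3 S=0 W=2
Step 2 [NS]: N:empty,E:wait,S:empty,W:wait | queues: N=0 E=3 S=0 W=2
Step 3 [NS]: N:empty,E:wait,S:empty,W:wait | queues: N=0 E=3 S=0 W=2
Step 4 [EW]: N:wait,E:car2-GO,S:wait,W:car4-GO | queues: N=0 E=2 S=0 W=1
Step 5 [EW]: N:wait,E:car3-GO,S:wait,W:car5-GO | queues: N=0 E=1 S=0 W=0
Step 6 [NS]: N:empty,E:wait,S:empty,W:wait | queues: N=0 E=1 S=0 W=0

N: empty
E: 6
S: empty
W: empty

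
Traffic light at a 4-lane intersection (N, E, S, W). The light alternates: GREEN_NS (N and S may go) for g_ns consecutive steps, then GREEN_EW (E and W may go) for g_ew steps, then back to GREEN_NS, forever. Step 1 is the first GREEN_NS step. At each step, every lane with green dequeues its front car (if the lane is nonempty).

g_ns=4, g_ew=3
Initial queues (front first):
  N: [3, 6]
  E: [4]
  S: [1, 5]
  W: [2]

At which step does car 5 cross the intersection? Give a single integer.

Step 1 [NS]: N:car3-GO,E:wait,S:car1-GO,W:wait | queues: N=1 E=1 S=1 W=1
Step 2 [NS]: N:car6-GO,E:wait,S:car5-GO,W:wait | queues: N=0 E=1 S=0 W=1
Step 3 [NS]: N:empty,E:wait,S:empty,W:wait | queues: N=0 E=1 S=0 W=1
Step 4 [NS]: N:empty,E:wait,S:empty,W:wait | queues: N=0 E=1 S=0 W=1
Step 5 [EW]: N:wait,E:car4-GO,S:wait,W:car2-GO | queues: N=0 E=0 S=0 W=0
Car 5 crosses at step 2

2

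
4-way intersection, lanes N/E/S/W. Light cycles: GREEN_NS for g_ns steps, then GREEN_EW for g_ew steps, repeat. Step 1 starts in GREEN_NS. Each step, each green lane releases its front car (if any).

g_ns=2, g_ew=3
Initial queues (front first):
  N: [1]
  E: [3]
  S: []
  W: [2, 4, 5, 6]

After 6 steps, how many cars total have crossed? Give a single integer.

Step 1 [NS]: N:car1-GO,E:wait,S:empty,W:wait | queues: N=0 E=1 S=0 W=4
Step 2 [NS]: N:empty,E:wait,S:empty,W:wait | queues: N=0 E=1 S=0 W=4
Step 3 [EW]: N:wait,E:car3-GO,S:wait,W:car2-GO | queues: N=0 E=0 S=0 W=3
Step 4 [EW]: N:wait,E:empty,S:wait,W:car4-GO | queues: N=0 E=0 S=0 W=2
Step 5 [EW]: N:wait,E:empty,S:wait,W:car5-GO | queues: N=0 E=0 S=0 W=1
Step 6 [NS]: N:empty,E:wait,S:empty,W:wait | queues: N=0 E=0 S=0 W=1
Cars crossed by step 6: 5

Answer: 5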